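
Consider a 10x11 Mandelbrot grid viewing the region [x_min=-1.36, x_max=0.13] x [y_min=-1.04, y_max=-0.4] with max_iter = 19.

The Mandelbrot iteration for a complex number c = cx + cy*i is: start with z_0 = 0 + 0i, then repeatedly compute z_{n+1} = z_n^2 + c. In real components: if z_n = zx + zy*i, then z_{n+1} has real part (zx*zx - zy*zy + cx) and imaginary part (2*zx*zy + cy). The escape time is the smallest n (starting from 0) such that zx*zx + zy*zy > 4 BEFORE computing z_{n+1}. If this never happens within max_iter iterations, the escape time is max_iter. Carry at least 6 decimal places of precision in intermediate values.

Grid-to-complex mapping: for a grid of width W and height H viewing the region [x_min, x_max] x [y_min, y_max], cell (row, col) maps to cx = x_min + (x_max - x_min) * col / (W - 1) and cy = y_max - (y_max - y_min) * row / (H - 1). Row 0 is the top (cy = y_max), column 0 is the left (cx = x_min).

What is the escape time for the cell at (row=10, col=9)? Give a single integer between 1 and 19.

z_0 = 0 + 0i, c = 0.1300 + -1.0400i
Iter 1: z = 0.1300 + -1.0400i, |z|^2 = 1.0985
Iter 2: z = -0.9347 + -1.3104i, |z|^2 = 2.5908
Iter 3: z = -0.7135 + 1.4097i, |z|^2 = 2.4962
Iter 4: z = -1.3481 + -3.0515i, |z|^2 = 11.1292
Escaped at iteration 4

Answer: 4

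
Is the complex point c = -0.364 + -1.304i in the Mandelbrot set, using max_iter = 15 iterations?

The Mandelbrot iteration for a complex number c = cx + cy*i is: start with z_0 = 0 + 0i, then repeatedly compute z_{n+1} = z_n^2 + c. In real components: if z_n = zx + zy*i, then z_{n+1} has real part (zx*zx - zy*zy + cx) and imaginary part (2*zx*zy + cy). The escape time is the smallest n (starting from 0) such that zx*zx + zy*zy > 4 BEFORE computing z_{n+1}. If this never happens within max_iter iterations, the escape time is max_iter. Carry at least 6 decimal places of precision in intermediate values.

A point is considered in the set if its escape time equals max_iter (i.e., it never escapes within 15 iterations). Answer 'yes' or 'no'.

Answer: no

Derivation:
z_0 = 0 + 0i, c = -0.3640 + -1.3040i
Iter 1: z = -0.3640 + -1.3040i, |z|^2 = 1.8329
Iter 2: z = -1.9319 + -0.3547i, |z|^2 = 3.8581
Iter 3: z = 3.2425 + 0.0665i, |z|^2 = 10.5183
Escaped at iteration 3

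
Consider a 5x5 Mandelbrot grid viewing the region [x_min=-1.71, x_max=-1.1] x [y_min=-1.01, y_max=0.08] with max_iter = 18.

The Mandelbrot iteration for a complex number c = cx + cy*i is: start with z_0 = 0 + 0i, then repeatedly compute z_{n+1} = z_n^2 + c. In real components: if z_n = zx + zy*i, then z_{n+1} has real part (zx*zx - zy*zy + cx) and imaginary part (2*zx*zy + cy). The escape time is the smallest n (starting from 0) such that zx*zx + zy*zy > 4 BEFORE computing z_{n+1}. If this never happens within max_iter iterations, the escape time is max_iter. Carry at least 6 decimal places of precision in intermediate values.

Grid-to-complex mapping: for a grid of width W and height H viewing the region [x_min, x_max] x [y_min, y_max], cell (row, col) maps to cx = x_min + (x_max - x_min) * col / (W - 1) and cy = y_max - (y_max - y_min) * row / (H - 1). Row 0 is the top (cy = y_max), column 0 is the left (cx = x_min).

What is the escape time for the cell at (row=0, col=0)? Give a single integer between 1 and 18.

Answer: 6

Derivation:
z_0 = 0 + 0i, c = -1.7100 + 0.0800i
Iter 1: z = -1.7100 + 0.0800i, |z|^2 = 2.9305
Iter 2: z = 1.2077 + -0.1936i, |z|^2 = 1.4960
Iter 3: z = -0.2889 + -0.3876i, |z|^2 = 0.2337
Iter 4: z = -1.7768 + 0.3040i, |z|^2 = 3.2493
Iter 5: z = 1.3545 + -1.0003i, |z|^2 = 2.8351
Iter 6: z = -0.8760 + -2.6297i, |z|^2 = 7.6825
Escaped at iteration 6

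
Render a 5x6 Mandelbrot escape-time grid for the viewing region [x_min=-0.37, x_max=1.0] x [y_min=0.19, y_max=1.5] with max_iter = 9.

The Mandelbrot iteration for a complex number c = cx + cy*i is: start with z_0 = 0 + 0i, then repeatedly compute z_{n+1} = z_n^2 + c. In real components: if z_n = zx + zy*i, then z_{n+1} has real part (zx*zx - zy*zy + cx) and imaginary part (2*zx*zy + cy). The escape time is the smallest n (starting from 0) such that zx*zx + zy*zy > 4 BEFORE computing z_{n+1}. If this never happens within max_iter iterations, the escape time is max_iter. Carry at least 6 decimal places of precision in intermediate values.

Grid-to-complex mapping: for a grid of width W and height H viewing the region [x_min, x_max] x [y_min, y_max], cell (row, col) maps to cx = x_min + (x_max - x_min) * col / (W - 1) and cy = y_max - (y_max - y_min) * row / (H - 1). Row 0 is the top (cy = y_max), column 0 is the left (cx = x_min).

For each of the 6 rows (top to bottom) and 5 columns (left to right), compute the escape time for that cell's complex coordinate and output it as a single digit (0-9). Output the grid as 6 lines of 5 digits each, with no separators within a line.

(row=0, col=0): c = -0.3700 + 1.5000i → escape time 2
(row=0, col=1): c = -0.0275 + 1.5000i → escape time 2
(row=0, col=2): c = 0.3150 + 1.5000i → escape time 2
(row=0, col=3): c = 0.6575 + 1.5000i → escape time 2
(row=0, col=4): c = 1.0000 + 1.5000i → escape time 2
(row=1, col=0): c = -0.3700 + 1.2380i → escape time 3
(row=1, col=1): c = -0.0275 + 1.2380i → escape time 3
(row=1, col=2): c = 0.3150 + 1.2380i → escape time 2
(row=1, col=3): c = 0.6575 + 1.2380i → escape time 2
(row=1, col=4): c = 1.0000 + 1.2380i → escape time 2
(row=2, col=0): c = -0.3700 + 0.9760i → escape time 5
(row=2, col=1): c = -0.0275 + 0.9760i → escape time 9
(row=2, col=2): c = 0.3150 + 0.9760i → escape time 3
(row=2, col=3): c = 0.6575 + 0.9760i → escape time 2
(row=2, col=4): c = 1.0000 + 0.9760i → escape time 2
(row=3, col=0): c = -0.3700 + 0.7140i → escape time 8
(row=3, col=1): c = -0.0275 + 0.7140i → escape time 9
(row=3, col=2): c = 0.3150 + 0.7140i → escape time 6
(row=3, col=3): c = 0.6575 + 0.7140i → escape time 3
(row=3, col=4): c = 1.0000 + 0.7140i → escape time 2
(row=4, col=0): c = -0.3700 + 0.4520i → escape time 9
(row=4, col=1): c = -0.0275 + 0.4520i → escape time 9
(row=4, col=2): c = 0.3150 + 0.4520i → escape time 9
(row=4, col=3): c = 0.6575 + 0.4520i → escape time 3
(row=4, col=4): c = 1.0000 + 0.4520i → escape time 2
(row=5, col=0): c = -0.3700 + 0.1900i → escape time 9
(row=5, col=1): c = -0.0275 + 0.1900i → escape time 9
(row=5, col=2): c = 0.3150 + 0.1900i → escape time 9
(row=5, col=3): c = 0.6575 + 0.1900i → escape time 4
(row=5, col=4): c = 1.0000 + 0.1900i → escape time 2

Answer: 22222
33222
59322
89632
99932
99942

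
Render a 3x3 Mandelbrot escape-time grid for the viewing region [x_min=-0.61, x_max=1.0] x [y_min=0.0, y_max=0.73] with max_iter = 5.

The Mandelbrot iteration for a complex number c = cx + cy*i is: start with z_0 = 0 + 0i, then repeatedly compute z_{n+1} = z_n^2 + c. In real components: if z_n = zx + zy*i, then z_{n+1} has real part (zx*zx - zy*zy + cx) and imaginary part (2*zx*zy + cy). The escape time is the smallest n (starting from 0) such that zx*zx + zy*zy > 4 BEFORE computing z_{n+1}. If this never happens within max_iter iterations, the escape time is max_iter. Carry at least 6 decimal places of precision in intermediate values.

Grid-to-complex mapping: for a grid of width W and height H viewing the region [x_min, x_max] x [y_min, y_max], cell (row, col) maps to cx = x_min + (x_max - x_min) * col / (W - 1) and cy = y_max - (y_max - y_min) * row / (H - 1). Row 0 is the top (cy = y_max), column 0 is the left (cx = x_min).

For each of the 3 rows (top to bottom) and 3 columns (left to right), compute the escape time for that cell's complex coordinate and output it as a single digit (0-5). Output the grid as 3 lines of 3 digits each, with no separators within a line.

(row=0, col=0): c = -0.6100 + 0.7300i → escape time 5
(row=0, col=1): c = 0.1950 + 0.7300i → escape time 5
(row=0, col=2): c = 1.0000 + 0.7300i → escape time 2
(row=1, col=0): c = -0.6100 + 0.3650i → escape time 5
(row=1, col=1): c = 0.1950 + 0.3650i → escape time 5
(row=1, col=2): c = 1.0000 + 0.3650i → escape time 2
(row=2, col=0): c = -0.6100 + 0.0000i → escape time 5
(row=2, col=1): c = 0.1950 + 0.0000i → escape time 5
(row=2, col=2): c = 1.0000 + 0.0000i → escape time 3

Answer: 552
552
553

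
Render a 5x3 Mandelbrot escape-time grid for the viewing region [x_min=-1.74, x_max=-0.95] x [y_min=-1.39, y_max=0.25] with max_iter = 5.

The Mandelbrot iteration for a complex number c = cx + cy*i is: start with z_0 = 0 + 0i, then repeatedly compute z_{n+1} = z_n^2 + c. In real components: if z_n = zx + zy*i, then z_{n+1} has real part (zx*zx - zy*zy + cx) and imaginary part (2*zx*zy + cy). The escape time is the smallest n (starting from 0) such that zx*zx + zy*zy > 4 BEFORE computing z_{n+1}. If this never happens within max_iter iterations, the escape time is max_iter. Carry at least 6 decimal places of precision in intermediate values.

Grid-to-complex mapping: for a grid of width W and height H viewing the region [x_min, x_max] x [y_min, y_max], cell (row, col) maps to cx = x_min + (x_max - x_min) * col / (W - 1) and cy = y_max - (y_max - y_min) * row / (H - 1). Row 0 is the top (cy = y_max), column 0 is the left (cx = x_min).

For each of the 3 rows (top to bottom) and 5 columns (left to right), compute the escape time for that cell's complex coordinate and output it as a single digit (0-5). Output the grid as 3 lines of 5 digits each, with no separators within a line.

Answer: 45555
33345
11222

Derivation:
(row=0, col=0): c = -1.7400 + 0.2500i → escape time 4
(row=0, col=1): c = -1.5425 + 0.2500i → escape time 5
(row=0, col=2): c = -1.3450 + 0.2500i → escape time 5
(row=0, col=3): c = -1.1475 + 0.2500i → escape time 5
(row=0, col=4): c = -0.9500 + 0.2500i → escape time 5
(row=1, col=0): c = -1.7400 + -0.5700i → escape time 3
(row=1, col=1): c = -1.5425 + -0.5700i → escape time 3
(row=1, col=2): c = -1.3450 + -0.5700i → escape time 3
(row=1, col=3): c = -1.1475 + -0.5700i → escape time 4
(row=1, col=4): c = -0.9500 + -0.5700i → escape time 5
(row=2, col=0): c = -1.7400 + -1.3900i → escape time 1
(row=2, col=1): c = -1.5425 + -1.3900i → escape time 1
(row=2, col=2): c = -1.3450 + -1.3900i → escape time 2
(row=2, col=3): c = -1.1475 + -1.3900i → escape time 2
(row=2, col=4): c = -0.9500 + -1.3900i → escape time 2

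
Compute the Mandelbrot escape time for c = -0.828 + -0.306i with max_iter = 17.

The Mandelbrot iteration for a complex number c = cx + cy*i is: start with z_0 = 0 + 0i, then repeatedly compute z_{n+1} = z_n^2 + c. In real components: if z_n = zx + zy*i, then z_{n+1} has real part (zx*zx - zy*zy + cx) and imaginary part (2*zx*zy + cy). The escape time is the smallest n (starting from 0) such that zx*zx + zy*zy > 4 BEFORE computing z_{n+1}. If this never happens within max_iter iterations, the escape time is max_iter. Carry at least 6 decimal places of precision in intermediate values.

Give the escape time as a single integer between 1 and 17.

Answer: 9

Derivation:
z_0 = 0 + 0i, c = -0.8280 + -0.3060i
Iter 1: z = -0.8280 + -0.3060i, |z|^2 = 0.7792
Iter 2: z = -0.2361 + 0.2007i, |z|^2 = 0.0960
Iter 3: z = -0.8126 + -0.4008i, |z|^2 = 0.8209
Iter 4: z = -0.3283 + 0.3453i, |z|^2 = 0.2270
Iter 5: z = -0.8394 + -0.5328i, |z|^2 = 0.9885
Iter 6: z = -0.4072 + 0.5884i, |z|^2 = 0.5120
Iter 7: z = -1.0084 + -0.7852i, |z|^2 = 1.6335
Iter 8: z = -0.4276 + 1.2776i, |z|^2 = 1.8152
Iter 9: z = -2.2776 + -1.3986i, |z|^2 = 7.1433
Escaped at iteration 9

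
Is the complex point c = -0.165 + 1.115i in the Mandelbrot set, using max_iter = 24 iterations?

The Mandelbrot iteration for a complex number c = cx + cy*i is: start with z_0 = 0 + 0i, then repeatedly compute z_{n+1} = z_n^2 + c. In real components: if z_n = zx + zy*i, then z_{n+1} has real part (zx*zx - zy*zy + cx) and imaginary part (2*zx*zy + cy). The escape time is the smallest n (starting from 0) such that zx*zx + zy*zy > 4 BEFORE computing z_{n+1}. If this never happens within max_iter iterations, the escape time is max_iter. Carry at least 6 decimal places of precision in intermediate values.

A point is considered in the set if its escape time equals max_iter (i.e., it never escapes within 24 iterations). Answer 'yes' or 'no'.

Answer: no

Derivation:
z_0 = 0 + 0i, c = -0.1650 + 1.1150i
Iter 1: z = -0.1650 + 1.1150i, |z|^2 = 1.2705
Iter 2: z = -1.3810 + 0.7470i, |z|^2 = 2.4652
Iter 3: z = 1.1841 + -0.9484i, |z|^2 = 2.3014
Iter 4: z = 0.3377 + -1.1308i, |z|^2 = 1.3928
Iter 5: z = -1.3298 + 0.3513i, |z|^2 = 1.8918
Iter 6: z = 1.4799 + 0.1807i, |z|^2 = 2.2228
Iter 7: z = 1.9925 + 1.6498i, |z|^2 = 6.6921
Escaped at iteration 7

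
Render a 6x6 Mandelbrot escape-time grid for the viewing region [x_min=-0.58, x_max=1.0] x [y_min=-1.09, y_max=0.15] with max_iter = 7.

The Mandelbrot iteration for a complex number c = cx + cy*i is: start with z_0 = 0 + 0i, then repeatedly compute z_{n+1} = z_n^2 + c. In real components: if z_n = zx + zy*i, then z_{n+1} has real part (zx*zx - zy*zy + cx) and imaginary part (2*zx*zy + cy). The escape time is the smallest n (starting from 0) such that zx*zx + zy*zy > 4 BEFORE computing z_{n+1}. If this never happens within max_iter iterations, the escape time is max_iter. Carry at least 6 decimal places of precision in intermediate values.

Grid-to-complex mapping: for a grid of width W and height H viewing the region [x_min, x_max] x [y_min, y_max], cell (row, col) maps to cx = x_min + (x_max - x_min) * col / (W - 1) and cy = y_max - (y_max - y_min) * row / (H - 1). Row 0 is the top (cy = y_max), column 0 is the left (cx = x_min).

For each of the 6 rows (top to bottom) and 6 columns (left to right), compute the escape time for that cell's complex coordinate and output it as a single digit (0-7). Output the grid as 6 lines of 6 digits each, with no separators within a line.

Answer: 777732
777732
777732
777732
477422
354222

Derivation:
(row=0, col=0): c = -0.5800 + 0.1500i → escape time 7
(row=0, col=1): c = -0.2640 + 0.1500i → escape time 7
(row=0, col=2): c = 0.0520 + 0.1500i → escape time 7
(row=0, col=3): c = 0.3680 + 0.1500i → escape time 7
(row=0, col=4): c = 0.6840 + 0.1500i → escape time 3
(row=0, col=5): c = 1.0000 + 0.1500i → escape time 2
(row=1, col=0): c = -0.5800 + -0.0980i → escape time 7
(row=1, col=1): c = -0.2640 + -0.0980i → escape time 7
(row=1, col=2): c = 0.0520 + -0.0980i → escape time 7
(row=1, col=3): c = 0.3680 + -0.0980i → escape time 7
(row=1, col=4): c = 0.6840 + -0.0980i → escape time 3
(row=1, col=5): c = 1.0000 + -0.0980i → escape time 2
(row=2, col=0): c = -0.5800 + -0.3460i → escape time 7
(row=2, col=1): c = -0.2640 + -0.3460i → escape time 7
(row=2, col=2): c = 0.0520 + -0.3460i → escape time 7
(row=2, col=3): c = 0.3680 + -0.3460i → escape time 7
(row=2, col=4): c = 0.6840 + -0.3460i → escape time 3
(row=2, col=5): c = 1.0000 + -0.3460i → escape time 2
(row=3, col=0): c = -0.5800 + -0.5940i → escape time 7
(row=3, col=1): c = -0.2640 + -0.5940i → escape time 7
(row=3, col=2): c = 0.0520 + -0.5940i → escape time 7
(row=3, col=3): c = 0.3680 + -0.5940i → escape time 7
(row=3, col=4): c = 0.6840 + -0.5940i → escape time 3
(row=3, col=5): c = 1.0000 + -0.5940i → escape time 2
(row=4, col=0): c = -0.5800 + -0.8420i → escape time 4
(row=4, col=1): c = -0.2640 + -0.8420i → escape time 7
(row=4, col=2): c = 0.0520 + -0.8420i → escape time 7
(row=4, col=3): c = 0.3680 + -0.8420i → escape time 4
(row=4, col=4): c = 0.6840 + -0.8420i → escape time 2
(row=4, col=5): c = 1.0000 + -0.8420i → escape time 2
(row=5, col=0): c = -0.5800 + -1.0900i → escape time 3
(row=5, col=1): c = -0.2640 + -1.0900i → escape time 5
(row=5, col=2): c = 0.0520 + -1.0900i → escape time 4
(row=5, col=3): c = 0.3680 + -1.0900i → escape time 2
(row=5, col=4): c = 0.6840 + -1.0900i → escape time 2
(row=5, col=5): c = 1.0000 + -1.0900i → escape time 2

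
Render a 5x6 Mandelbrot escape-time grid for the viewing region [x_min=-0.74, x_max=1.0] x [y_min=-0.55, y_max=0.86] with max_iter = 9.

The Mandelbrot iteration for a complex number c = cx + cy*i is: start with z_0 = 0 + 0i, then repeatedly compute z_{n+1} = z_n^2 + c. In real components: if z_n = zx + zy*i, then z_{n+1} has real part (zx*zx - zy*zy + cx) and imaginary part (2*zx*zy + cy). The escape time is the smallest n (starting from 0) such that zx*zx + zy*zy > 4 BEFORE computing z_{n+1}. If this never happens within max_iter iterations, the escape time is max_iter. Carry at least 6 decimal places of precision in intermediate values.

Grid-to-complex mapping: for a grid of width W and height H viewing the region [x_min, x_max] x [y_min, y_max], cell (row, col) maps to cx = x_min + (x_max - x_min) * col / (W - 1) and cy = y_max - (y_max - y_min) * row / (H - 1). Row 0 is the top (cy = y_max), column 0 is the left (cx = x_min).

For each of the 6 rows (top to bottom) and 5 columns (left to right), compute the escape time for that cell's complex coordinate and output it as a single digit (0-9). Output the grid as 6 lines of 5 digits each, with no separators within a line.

Answer: 48532
69932
99942
99942
99942
69942

Derivation:
(row=0, col=0): c = -0.7400 + 0.8600i → escape time 4
(row=0, col=1): c = -0.3050 + 0.8600i → escape time 8
(row=0, col=2): c = 0.1300 + 0.8600i → escape time 5
(row=0, col=3): c = 0.5650 + 0.8600i → escape time 3
(row=0, col=4): c = 1.0000 + 0.8600i → escape time 2
(row=1, col=0): c = -0.7400 + 0.5780i → escape time 6
(row=1, col=1): c = -0.3050 + 0.5780i → escape time 9
(row=1, col=2): c = 0.1300 + 0.5780i → escape time 9
(row=1, col=3): c = 0.5650 + 0.5780i → escape time 3
(row=1, col=4): c = 1.0000 + 0.5780i → escape time 2
(row=2, col=0): c = -0.7400 + 0.2960i → escape time 9
(row=2, col=1): c = -0.3050 + 0.2960i → escape time 9
(row=2, col=2): c = 0.1300 + 0.2960i → escape time 9
(row=2, col=3): c = 0.5650 + 0.2960i → escape time 4
(row=2, col=4): c = 1.0000 + 0.2960i → escape time 2
(row=3, col=0): c = -0.7400 + 0.0140i → escape time 9
(row=3, col=1): c = -0.3050 + 0.0140i → escape time 9
(row=3, col=2): c = 0.1300 + 0.0140i → escape time 9
(row=3, col=3): c = 0.5650 + 0.0140i → escape time 4
(row=3, col=4): c = 1.0000 + 0.0140i → escape time 2
(row=4, col=0): c = -0.7400 + -0.2680i → escape time 9
(row=4, col=1): c = -0.3050 + -0.2680i → escape time 9
(row=4, col=2): c = 0.1300 + -0.2680i → escape time 9
(row=4, col=3): c = 0.5650 + -0.2680i → escape time 4
(row=4, col=4): c = 1.0000 + -0.2680i → escape time 2
(row=5, col=0): c = -0.7400 + -0.5500i → escape time 6
(row=5, col=1): c = -0.3050 + -0.5500i → escape time 9
(row=5, col=2): c = 0.1300 + -0.5500i → escape time 9
(row=5, col=3): c = 0.5650 + -0.5500i → escape time 4
(row=5, col=4): c = 1.0000 + -0.5500i → escape time 2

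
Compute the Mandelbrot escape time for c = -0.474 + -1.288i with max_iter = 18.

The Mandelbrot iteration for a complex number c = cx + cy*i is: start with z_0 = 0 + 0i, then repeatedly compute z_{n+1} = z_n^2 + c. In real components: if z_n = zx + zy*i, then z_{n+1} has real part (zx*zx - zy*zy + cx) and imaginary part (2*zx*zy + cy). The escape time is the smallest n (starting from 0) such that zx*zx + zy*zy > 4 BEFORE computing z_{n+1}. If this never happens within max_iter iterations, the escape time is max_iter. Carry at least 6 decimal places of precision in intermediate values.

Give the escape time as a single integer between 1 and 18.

z_0 = 0 + 0i, c = -0.4740 + -1.2880i
Iter 1: z = -0.4740 + -1.2880i, |z|^2 = 1.8836
Iter 2: z = -1.9083 + -0.0670i, |z|^2 = 3.6460
Iter 3: z = 3.1630 + -1.0324i, |z|^2 = 11.0704
Escaped at iteration 3

Answer: 3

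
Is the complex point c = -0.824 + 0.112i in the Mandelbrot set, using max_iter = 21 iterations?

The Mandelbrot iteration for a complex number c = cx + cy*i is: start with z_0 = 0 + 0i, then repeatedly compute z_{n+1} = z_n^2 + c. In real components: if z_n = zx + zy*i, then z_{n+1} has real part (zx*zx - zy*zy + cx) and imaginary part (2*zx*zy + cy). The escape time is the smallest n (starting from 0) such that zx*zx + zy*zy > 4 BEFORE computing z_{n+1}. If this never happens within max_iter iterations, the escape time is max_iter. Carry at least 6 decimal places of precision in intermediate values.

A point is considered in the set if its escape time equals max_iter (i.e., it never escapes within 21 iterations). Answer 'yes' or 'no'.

z_0 = 0 + 0i, c = -0.8240 + 0.1120i
Iter 1: z = -0.8240 + 0.1120i, |z|^2 = 0.6915
Iter 2: z = -0.1576 + -0.0726i, |z|^2 = 0.0301
Iter 3: z = -0.8044 + 0.1349i, |z|^2 = 0.6653
Iter 4: z = -0.1951 + -0.1050i, |z|^2 = 0.0491
Iter 5: z = -0.7970 + 0.1530i, |z|^2 = 0.6586
Iter 6: z = -0.2122 + -0.1318i, |z|^2 = 0.0624
Iter 7: z = -0.7963 + 0.1679i, |z|^2 = 0.6624
Iter 8: z = -0.2181 + -0.1555i, |z|^2 = 0.0717
Iter 9: z = -0.8006 + 0.1798i, |z|^2 = 0.6733
Iter 10: z = -0.2153 + -0.1759i, |z|^2 = 0.0773
Iter 11: z = -0.8086 + 0.1878i, |z|^2 = 0.6891
Iter 12: z = -0.2055 + -0.1916i, |z|^2 = 0.0789
Iter 13: z = -0.8185 + 0.1907i, |z|^2 = 0.7064
Iter 14: z = -0.1904 + -0.2003i, |z|^2 = 0.0764
Iter 15: z = -0.8278 + 0.1883i, |z|^2 = 0.7208
Iter 16: z = -0.1741 + -0.1997i, |z|^2 = 0.0702
Iter 17: z = -0.8336 + 0.1815i, |z|^2 = 0.7278
Iter 18: z = -0.1621 + -0.1907i, |z|^2 = 0.0626
Iter 19: z = -0.8341 + 0.1738i, |z|^2 = 0.7259
Iter 20: z = -0.1585 + -0.1780i, |z|^2 = 0.0568
Did not escape in 21 iterations → in set

Answer: yes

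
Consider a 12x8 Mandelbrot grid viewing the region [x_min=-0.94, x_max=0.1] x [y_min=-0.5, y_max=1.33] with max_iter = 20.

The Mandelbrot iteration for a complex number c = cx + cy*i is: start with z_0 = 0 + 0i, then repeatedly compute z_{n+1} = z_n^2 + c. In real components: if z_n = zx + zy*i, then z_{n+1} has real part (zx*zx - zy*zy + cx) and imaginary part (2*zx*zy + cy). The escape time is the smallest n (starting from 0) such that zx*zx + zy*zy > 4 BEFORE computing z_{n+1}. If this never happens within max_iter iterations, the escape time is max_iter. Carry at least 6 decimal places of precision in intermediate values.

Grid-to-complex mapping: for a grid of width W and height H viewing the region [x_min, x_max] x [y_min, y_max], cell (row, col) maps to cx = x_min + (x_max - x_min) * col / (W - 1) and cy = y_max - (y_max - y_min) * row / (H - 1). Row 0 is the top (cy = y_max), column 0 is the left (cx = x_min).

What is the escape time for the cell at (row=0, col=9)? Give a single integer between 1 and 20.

Answer: 2

Derivation:
z_0 = 0 + 0i, c = -0.0891 + 1.3300i
Iter 1: z = -0.0891 + 1.3300i, |z|^2 = 1.7768
Iter 2: z = -1.8501 + 1.0930i, |z|^2 = 4.6174
Escaped at iteration 2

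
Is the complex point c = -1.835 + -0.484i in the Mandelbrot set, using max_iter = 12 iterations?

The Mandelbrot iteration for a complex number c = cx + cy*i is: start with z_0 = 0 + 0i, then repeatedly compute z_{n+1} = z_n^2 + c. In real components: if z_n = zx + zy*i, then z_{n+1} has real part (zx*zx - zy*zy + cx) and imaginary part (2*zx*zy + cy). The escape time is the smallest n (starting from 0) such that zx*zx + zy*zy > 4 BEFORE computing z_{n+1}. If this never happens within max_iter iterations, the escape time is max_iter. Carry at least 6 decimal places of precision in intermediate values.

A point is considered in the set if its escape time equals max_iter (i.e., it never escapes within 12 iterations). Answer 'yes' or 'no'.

Answer: no

Derivation:
z_0 = 0 + 0i, c = -1.8350 + -0.4840i
Iter 1: z = -1.8350 + -0.4840i, |z|^2 = 3.6015
Iter 2: z = 1.2980 + 1.2923i, |z|^2 = 3.3547
Iter 3: z = -1.8203 + 2.8707i, |z|^2 = 11.5542
Escaped at iteration 3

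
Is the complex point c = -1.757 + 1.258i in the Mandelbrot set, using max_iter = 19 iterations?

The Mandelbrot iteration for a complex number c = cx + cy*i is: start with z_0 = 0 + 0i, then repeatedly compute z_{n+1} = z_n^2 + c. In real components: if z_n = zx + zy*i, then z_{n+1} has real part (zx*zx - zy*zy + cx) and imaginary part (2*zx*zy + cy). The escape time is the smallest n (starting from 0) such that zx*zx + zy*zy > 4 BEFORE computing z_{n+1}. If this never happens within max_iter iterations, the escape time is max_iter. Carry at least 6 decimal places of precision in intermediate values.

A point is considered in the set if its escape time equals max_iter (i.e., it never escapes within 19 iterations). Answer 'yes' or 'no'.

Answer: no

Derivation:
z_0 = 0 + 0i, c = -1.7570 + 1.2580i
Iter 1: z = -1.7570 + 1.2580i, |z|^2 = 4.6696
Escaped at iteration 1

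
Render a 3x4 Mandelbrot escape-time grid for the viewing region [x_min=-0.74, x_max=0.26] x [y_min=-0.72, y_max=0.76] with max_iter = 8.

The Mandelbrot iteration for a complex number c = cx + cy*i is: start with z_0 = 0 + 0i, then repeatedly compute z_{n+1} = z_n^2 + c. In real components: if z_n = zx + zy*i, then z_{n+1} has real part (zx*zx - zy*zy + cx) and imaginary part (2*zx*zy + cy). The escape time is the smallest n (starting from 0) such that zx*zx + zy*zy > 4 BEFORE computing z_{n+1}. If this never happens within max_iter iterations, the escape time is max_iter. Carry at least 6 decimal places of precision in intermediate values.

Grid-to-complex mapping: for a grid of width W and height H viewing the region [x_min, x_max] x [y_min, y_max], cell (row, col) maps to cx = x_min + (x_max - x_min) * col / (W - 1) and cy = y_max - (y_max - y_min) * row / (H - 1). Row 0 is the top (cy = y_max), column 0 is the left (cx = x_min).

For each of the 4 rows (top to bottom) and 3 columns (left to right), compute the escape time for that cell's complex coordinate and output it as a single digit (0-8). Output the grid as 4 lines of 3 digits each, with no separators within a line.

Answer: 485
888
888
486

Derivation:
(row=0, col=0): c = -0.7400 + 0.7600i → escape time 4
(row=0, col=1): c = -0.2400 + 0.7600i → escape time 8
(row=0, col=2): c = 0.2600 + 0.7600i → escape time 5
(row=1, col=0): c = -0.7400 + 0.2667i → escape time 8
(row=1, col=1): c = -0.2400 + 0.2667i → escape time 8
(row=1, col=2): c = 0.2600 + 0.2667i → escape time 8
(row=2, col=0): c = -0.7400 + -0.2267i → escape time 8
(row=2, col=1): c = -0.2400 + -0.2267i → escape time 8
(row=2, col=2): c = 0.2600 + -0.2267i → escape time 8
(row=3, col=0): c = -0.7400 + -0.7200i → escape time 4
(row=3, col=1): c = -0.2400 + -0.7200i → escape time 8
(row=3, col=2): c = 0.2600 + -0.7200i → escape time 6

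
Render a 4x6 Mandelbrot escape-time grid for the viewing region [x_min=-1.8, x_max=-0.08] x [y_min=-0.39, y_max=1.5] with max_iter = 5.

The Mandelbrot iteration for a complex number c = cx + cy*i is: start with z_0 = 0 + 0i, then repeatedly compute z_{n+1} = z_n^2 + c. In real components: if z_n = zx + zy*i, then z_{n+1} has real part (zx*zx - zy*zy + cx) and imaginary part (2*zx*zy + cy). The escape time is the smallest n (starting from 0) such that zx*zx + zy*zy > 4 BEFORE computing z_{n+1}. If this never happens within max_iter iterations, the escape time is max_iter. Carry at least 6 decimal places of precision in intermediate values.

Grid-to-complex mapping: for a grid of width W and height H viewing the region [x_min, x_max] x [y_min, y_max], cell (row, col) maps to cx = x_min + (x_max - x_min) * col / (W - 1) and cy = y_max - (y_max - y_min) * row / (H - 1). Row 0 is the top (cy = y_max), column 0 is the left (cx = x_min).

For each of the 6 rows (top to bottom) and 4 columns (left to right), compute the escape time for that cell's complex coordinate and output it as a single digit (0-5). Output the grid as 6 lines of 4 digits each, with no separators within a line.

(row=0, col=0): c = -1.8000 + 1.5000i → escape time 1
(row=0, col=1): c = -1.2267 + 1.5000i → escape time 2
(row=0, col=2): c = -0.6533 + 1.5000i → escape time 2
(row=0, col=3): c = -0.0800 + 1.5000i → escape time 2
(row=1, col=0): c = -1.8000 + 1.1220i → escape time 1
(row=1, col=1): c = -1.2267 + 1.1220i → escape time 3
(row=1, col=2): c = -0.6533 + 1.1220i → escape time 3
(row=1, col=3): c = -0.0800 + 1.1220i → escape time 5
(row=2, col=0): c = -1.8000 + 0.7440i → escape time 2
(row=2, col=1): c = -1.2267 + 0.7440i → escape time 3
(row=2, col=2): c = -0.6533 + 0.7440i → escape time 5
(row=2, col=3): c = -0.0800 + 0.7440i → escape time 5
(row=3, col=0): c = -1.8000 + 0.3660i → escape time 3
(row=3, col=1): c = -1.2267 + 0.3660i → escape time 5
(row=3, col=2): c = -0.6533 + 0.3660i → escape time 5
(row=3, col=3): c = -0.0800 + 0.3660i → escape time 5
(row=4, col=0): c = -1.8000 + -0.0120i → escape time 5
(row=4, col=1): c = -1.2267 + -0.0120i → escape time 5
(row=4, col=2): c = -0.6533 + -0.0120i → escape time 5
(row=4, col=3): c = -0.0800 + -0.0120i → escape time 5
(row=5, col=0): c = -1.8000 + -0.3900i → escape time 3
(row=5, col=1): c = -1.2267 + -0.3900i → escape time 5
(row=5, col=2): c = -0.6533 + -0.3900i → escape time 5
(row=5, col=3): c = -0.0800 + -0.3900i → escape time 5

Answer: 1222
1335
2355
3555
5555
3555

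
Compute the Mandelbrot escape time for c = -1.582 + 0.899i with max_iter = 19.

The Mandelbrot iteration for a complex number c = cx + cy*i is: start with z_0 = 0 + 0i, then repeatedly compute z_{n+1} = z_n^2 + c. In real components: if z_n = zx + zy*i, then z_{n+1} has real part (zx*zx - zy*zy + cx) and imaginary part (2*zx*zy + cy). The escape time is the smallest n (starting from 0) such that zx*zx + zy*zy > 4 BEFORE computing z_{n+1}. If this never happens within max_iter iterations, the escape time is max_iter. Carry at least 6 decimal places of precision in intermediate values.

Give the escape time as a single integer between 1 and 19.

z_0 = 0 + 0i, c = -1.5820 + 0.8990i
Iter 1: z = -1.5820 + 0.8990i, |z|^2 = 3.3109
Iter 2: z = 0.1125 + -1.9454i, |z|^2 = 3.7974
Iter 3: z = -5.3541 + 0.4612i, |z|^2 = 28.8787
Escaped at iteration 3

Answer: 3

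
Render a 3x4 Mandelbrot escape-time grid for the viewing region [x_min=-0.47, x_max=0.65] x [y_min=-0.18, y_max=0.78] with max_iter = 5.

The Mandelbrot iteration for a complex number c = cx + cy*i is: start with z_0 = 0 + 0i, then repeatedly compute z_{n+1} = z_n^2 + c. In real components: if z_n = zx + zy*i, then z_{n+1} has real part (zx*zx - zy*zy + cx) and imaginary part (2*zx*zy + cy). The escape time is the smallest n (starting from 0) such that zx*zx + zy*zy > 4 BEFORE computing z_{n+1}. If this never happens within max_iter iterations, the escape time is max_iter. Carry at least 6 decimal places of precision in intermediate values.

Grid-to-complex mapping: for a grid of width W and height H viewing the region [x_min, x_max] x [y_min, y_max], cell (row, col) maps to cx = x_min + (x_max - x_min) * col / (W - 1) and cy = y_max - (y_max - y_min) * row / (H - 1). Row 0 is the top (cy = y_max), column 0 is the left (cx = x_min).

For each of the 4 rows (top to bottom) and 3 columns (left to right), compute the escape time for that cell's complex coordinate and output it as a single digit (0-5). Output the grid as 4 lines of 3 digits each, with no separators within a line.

(row=0, col=0): c = -0.4700 + 0.7800i → escape time 5
(row=0, col=1): c = 0.0900 + 0.7800i → escape time 5
(row=0, col=2): c = 0.6500 + 0.7800i → escape time 3
(row=1, col=0): c = -0.4700 + 0.4600i → escape time 5
(row=1, col=1): c = 0.0900 + 0.4600i → escape time 5
(row=1, col=2): c = 0.6500 + 0.4600i → escape time 3
(row=2, col=0): c = -0.4700 + 0.1400i → escape time 5
(row=2, col=1): c = 0.0900 + 0.1400i → escape time 5
(row=2, col=2): c = 0.6500 + 0.1400i → escape time 4
(row=3, col=0): c = -0.4700 + -0.1800i → escape time 5
(row=3, col=1): c = 0.0900 + -0.1800i → escape time 5
(row=3, col=2): c = 0.6500 + -0.1800i → escape time 4

Answer: 553
553
554
554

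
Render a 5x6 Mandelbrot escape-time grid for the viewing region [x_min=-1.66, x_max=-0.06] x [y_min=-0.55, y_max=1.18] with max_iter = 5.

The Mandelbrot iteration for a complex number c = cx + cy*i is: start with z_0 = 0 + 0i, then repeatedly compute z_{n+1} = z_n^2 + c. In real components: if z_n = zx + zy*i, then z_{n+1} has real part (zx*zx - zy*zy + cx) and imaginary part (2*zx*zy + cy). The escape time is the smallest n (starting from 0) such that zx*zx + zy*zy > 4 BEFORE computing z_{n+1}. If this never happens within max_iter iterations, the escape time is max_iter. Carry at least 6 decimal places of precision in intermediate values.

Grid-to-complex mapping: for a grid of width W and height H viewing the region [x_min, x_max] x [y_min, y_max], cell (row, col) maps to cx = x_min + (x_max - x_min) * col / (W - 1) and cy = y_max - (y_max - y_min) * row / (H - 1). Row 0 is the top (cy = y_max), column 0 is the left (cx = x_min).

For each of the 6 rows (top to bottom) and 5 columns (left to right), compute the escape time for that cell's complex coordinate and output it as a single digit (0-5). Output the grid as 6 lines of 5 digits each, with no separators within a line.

(row=0, col=0): c = -1.6600 + 1.1800i → escape time 1
(row=0, col=1): c = -1.2600 + 1.1800i → escape time 2
(row=0, col=2): c = -0.8600 + 1.1800i → escape time 3
(row=0, col=3): c = -0.4600 + 1.1800i → escape time 3
(row=0, col=4): c = -0.0600 + 1.1800i → escape time 3
(row=1, col=0): c = -1.6600 + 0.8340i → escape time 3
(row=1, col=1): c = -1.2600 + 0.8340i → escape time 3
(row=1, col=2): c = -0.8600 + 0.8340i → escape time 4
(row=1, col=3): c = -0.4600 + 0.8340i → escape time 5
(row=1, col=4): c = -0.0600 + 0.8340i → escape time 5
(row=2, col=0): c = -1.6600 + 0.4880i → escape time 3
(row=2, col=1): c = -1.2600 + 0.4880i → escape time 4
(row=2, col=2): c = -0.8600 + 0.4880i → escape time 5
(row=2, col=3): c = -0.4600 + 0.4880i → escape time 5
(row=2, col=4): c = -0.0600 + 0.4880i → escape time 5
(row=3, col=0): c = -1.6600 + 0.1420i → escape time 5
(row=3, col=1): c = -1.2600 + 0.1420i → escape time 5
(row=3, col=2): c = -0.8600 + 0.1420i → escape time 5
(row=3, col=3): c = -0.4600 + 0.1420i → escape time 5
(row=3, col=4): c = -0.0600 + 0.1420i → escape time 5
(row=4, col=0): c = -1.6600 + -0.2040i → escape time 4
(row=4, col=1): c = -1.2600 + -0.2040i → escape time 5
(row=4, col=2): c = -0.8600 + -0.2040i → escape time 5
(row=4, col=3): c = -0.4600 + -0.2040i → escape time 5
(row=4, col=4): c = -0.0600 + -0.2040i → escape time 5
(row=5, col=0): c = -1.6600 + -0.5500i → escape time 3
(row=5, col=1): c = -1.2600 + -0.5500i → escape time 3
(row=5, col=2): c = -0.8600 + -0.5500i → escape time 5
(row=5, col=3): c = -0.4600 + -0.5500i → escape time 5
(row=5, col=4): c = -0.0600 + -0.5500i → escape time 5

Answer: 12333
33455
34555
55555
45555
33555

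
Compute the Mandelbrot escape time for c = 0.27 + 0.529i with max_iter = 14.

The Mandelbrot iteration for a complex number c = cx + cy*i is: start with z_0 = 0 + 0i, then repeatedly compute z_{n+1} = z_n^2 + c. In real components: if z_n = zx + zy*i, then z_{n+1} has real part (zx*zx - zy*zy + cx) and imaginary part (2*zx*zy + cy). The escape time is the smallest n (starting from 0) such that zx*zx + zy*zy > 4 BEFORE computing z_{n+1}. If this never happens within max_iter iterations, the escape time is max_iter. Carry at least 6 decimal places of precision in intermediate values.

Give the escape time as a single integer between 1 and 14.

z_0 = 0 + 0i, c = 0.2700 + 0.5290i
Iter 1: z = 0.2700 + 0.5290i, |z|^2 = 0.3527
Iter 2: z = 0.0631 + 0.8147i, |z|^2 = 0.6676
Iter 3: z = -0.3897 + 0.6317i, |z|^2 = 0.5510
Iter 4: z = 0.0228 + 0.0366i, |z|^2 = 0.0019
Iter 5: z = 0.2692 + 0.5307i, |z|^2 = 0.3541
Iter 6: z = 0.0608 + 0.8147i, |z|^2 = 0.6674
Iter 7: z = -0.3900 + 0.6281i, |z|^2 = 0.5467
Iter 8: z = 0.0275 + 0.0390i, |z|^2 = 0.0023
Iter 9: z = 0.2692 + 0.5312i, |z|^2 = 0.3546
Iter 10: z = 0.0604 + 0.8150i, |z|^2 = 0.6679
Iter 11: z = -0.3906 + 0.6274i, |z|^2 = 0.5462
Iter 12: z = 0.0289 + 0.0389i, |z|^2 = 0.0023
Iter 13: z = 0.2693 + 0.5313i, |z|^2 = 0.3548

Answer: 14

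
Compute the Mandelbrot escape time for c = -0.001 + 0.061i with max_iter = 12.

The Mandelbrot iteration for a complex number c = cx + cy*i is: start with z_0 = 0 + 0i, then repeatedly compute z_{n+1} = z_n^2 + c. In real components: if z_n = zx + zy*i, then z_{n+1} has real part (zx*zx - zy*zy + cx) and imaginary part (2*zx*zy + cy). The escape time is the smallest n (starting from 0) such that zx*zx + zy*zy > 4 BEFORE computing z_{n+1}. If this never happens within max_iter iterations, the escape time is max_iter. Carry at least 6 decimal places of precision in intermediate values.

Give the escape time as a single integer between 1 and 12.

z_0 = 0 + 0i, c = -0.0010 + 0.0610i
Iter 1: z = -0.0010 + 0.0610i, |z|^2 = 0.0037
Iter 2: z = -0.0047 + 0.0609i, |z|^2 = 0.0037
Iter 3: z = -0.0047 + 0.0604i, |z|^2 = 0.0037
Iter 4: z = -0.0046 + 0.0604i, |z|^2 = 0.0037
Iter 5: z = -0.0046 + 0.0604i, |z|^2 = 0.0037
Iter 6: z = -0.0046 + 0.0604i, |z|^2 = 0.0037
Iter 7: z = -0.0046 + 0.0604i, |z|^2 = 0.0037
Iter 8: z = -0.0046 + 0.0604i, |z|^2 = 0.0037
Iter 9: z = -0.0046 + 0.0604i, |z|^2 = 0.0037
Iter 10: z = -0.0046 + 0.0604i, |z|^2 = 0.0037
Iter 11: z = -0.0046 + 0.0604i, |z|^2 = 0.0037

Answer: 12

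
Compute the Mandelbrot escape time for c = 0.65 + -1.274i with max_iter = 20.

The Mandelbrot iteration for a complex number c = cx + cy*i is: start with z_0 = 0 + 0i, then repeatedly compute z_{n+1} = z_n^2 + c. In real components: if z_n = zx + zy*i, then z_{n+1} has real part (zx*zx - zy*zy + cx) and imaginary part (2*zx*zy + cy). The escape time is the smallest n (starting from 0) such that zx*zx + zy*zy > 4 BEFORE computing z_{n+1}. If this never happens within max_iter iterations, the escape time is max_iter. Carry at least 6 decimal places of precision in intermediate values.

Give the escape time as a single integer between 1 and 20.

z_0 = 0 + 0i, c = 0.6500 + -1.2740i
Iter 1: z = 0.6500 + -1.2740i, |z|^2 = 2.0456
Iter 2: z = -0.5506 + -2.9302i, |z|^2 = 8.8892
Escaped at iteration 2

Answer: 2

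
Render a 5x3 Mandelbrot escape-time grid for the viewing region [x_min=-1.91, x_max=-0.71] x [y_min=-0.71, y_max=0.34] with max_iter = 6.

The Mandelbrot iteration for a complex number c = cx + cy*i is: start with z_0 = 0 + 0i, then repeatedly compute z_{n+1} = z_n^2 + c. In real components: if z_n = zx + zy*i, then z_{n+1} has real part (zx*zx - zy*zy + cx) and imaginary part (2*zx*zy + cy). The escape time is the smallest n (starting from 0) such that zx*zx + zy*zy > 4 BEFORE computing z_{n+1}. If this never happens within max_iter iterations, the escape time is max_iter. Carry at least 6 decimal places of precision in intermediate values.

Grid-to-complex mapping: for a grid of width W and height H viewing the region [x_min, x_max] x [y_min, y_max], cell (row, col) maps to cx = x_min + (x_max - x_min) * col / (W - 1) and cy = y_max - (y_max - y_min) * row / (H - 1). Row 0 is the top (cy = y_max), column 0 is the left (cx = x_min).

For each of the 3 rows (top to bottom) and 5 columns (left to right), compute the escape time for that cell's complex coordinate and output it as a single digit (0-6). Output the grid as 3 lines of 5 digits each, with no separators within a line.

(row=0, col=0): c = -1.9100 + 0.3400i → escape time 3
(row=0, col=1): c = -1.6100 + 0.3400i → escape time 4
(row=0, col=2): c = -1.3100 + 0.3400i → escape time 6
(row=0, col=3): c = -1.0100 + 0.3400i → escape time 6
(row=0, col=4): c = -0.7100 + 0.3400i → escape time 6
(row=1, col=0): c = -1.9100 + -0.1850i → escape time 4
(row=1, col=1): c = -1.6100 + -0.1850i → escape time 5
(row=1, col=2): c = -1.3100 + -0.1850i → escape time 6
(row=1, col=3): c = -1.0100 + -0.1850i → escape time 6
(row=1, col=4): c = -0.7100 + -0.1850i → escape time 6
(row=2, col=0): c = -1.9100 + -0.7100i → escape time 1
(row=2, col=1): c = -1.6100 + -0.7100i → escape time 3
(row=2, col=2): c = -1.3100 + -0.7100i → escape time 3
(row=2, col=3): c = -1.0100 + -0.7100i → escape time 4
(row=2, col=4): c = -0.7100 + -0.7100i → escape time 5

Answer: 34666
45666
13345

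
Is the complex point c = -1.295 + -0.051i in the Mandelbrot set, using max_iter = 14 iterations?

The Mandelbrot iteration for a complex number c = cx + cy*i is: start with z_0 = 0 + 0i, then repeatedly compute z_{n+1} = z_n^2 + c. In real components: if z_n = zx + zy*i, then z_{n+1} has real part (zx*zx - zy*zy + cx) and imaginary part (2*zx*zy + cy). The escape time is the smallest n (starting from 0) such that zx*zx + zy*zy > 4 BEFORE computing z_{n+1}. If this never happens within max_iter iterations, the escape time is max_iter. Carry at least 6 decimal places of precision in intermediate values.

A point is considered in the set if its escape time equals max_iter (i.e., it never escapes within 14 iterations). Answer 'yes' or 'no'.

Answer: yes

Derivation:
z_0 = 0 + 0i, c = -1.2950 + -0.0510i
Iter 1: z = -1.2950 + -0.0510i, |z|^2 = 1.6796
Iter 2: z = 0.3794 + 0.0811i, |z|^2 = 0.1505
Iter 3: z = -1.1576 + 0.0105i, |z|^2 = 1.3402
Iter 4: z = 0.0450 + -0.0754i, |z|^2 = 0.0077
Iter 5: z = -1.2987 + -0.0578i, |z|^2 = 1.6899
Iter 6: z = 0.3882 + 0.0991i, |z|^2 = 0.1605
Iter 7: z = -1.1541 + 0.0259i, |z|^2 = 1.3327
Iter 8: z = 0.0363 + -0.1108i, |z|^2 = 0.0136
Iter 9: z = -1.3060 + -0.0591i, |z|^2 = 1.7090
Iter 10: z = 0.4070 + 0.1032i, |z|^2 = 0.1763
Iter 11: z = -1.1400 + 0.0330i, |z|^2 = 1.3006
Iter 12: z = 0.0034 + -0.1264i, |z|^2 = 0.0160
Iter 13: z = -1.3110 + -0.0519i, |z|^2 = 1.7213
Did not escape in 14 iterations → in set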